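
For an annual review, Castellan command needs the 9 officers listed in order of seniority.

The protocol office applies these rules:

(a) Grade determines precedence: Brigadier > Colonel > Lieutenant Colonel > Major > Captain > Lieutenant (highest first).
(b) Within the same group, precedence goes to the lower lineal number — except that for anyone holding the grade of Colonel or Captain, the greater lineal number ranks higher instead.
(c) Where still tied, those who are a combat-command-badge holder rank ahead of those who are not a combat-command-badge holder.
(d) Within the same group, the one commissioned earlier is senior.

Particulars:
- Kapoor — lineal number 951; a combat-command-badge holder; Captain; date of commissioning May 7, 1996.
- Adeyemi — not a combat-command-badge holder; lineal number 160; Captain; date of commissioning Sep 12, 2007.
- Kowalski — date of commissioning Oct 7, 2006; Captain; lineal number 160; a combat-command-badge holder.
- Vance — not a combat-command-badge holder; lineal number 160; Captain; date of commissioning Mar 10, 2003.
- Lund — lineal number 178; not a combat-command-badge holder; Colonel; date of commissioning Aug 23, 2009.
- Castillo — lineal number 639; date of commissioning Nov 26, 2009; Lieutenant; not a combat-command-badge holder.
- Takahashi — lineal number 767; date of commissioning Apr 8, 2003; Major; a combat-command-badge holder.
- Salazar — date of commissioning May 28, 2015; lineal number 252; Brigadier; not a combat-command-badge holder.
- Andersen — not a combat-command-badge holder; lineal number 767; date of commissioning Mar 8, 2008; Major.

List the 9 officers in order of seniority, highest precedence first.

Salazar, Lund, Takahashi, Andersen, Kapoor, Kowalski, Vance, Adeyemi, Castillo

By grade: Salazar (Brigadier); then Lund (Colonel); then Takahashi and Andersen (Major); then Kapoor, Kowalski, Vance and Adeyemi (Captain); then Castillo (Lieutenant).
Takahashi and Andersen both have lineal number 767, so the next rule applies.
Among Takahashi and Andersen, a combat-command-badge holder before not a combat-command-badge holder: Takahashi (a combat-command-badge holder) before Andersen (not a combat-command-badge holder).
Among Kapoor, Kowalski, Vance and Adeyemi, by lineal number (higher first) (reversed rule for this group): Kapoor (951) before Kowalski, Vance and Adeyemi (160).
Among Kowalski, Vance and Adeyemi, a combat-command-badge holder before not a combat-command-badge holder: Kowalski (a combat-command-badge holder) before Vance and Adeyemi (not a combat-command-badge holder).
Among Vance and Adeyemi, by date of commissioning (earlier first): Vance (Mar 10, 2003) before Adeyemi (Sep 12, 2007).
Full order: Salazar, Lund, Takahashi, Andersen, Kapoor, Kowalski, Vance, Adeyemi, Castillo.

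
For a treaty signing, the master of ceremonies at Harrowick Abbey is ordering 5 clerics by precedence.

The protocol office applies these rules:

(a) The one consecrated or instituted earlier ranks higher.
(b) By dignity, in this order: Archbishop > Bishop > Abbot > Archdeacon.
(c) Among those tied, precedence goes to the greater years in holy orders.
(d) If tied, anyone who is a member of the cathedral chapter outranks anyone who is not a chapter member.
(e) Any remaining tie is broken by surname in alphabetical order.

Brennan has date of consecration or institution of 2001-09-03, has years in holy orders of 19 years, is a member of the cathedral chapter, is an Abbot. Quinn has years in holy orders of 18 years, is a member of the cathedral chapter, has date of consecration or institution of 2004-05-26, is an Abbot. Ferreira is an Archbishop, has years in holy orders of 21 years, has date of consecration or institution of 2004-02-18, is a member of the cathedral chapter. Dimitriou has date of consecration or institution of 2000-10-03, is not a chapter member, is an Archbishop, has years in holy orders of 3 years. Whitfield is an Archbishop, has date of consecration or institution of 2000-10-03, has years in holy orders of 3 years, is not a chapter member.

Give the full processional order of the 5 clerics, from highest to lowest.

Dimitriou, Whitfield, Brennan, Ferreira, Quinn

By date of consecration or institution (earlier first): Dimitriou and Whitfield (both 2000-10-03); then Brennan (2001-09-03); then Ferreira (2004-02-18); then Quinn (2004-05-26).
Dimitriou and Whitfield are each Archbishop, so the next rule applies.
Dimitriou and Whitfield both have years in holy orders 3 years, so the next rule applies.
Dimitriou and Whitfield are each not a chapter member, so the next rule applies.
Among Dimitriou and Whitfield, alphabetically by surname: Dimitriou before Whitfield.
Full order: Dimitriou, Whitfield, Brennan, Ferreira, Quinn.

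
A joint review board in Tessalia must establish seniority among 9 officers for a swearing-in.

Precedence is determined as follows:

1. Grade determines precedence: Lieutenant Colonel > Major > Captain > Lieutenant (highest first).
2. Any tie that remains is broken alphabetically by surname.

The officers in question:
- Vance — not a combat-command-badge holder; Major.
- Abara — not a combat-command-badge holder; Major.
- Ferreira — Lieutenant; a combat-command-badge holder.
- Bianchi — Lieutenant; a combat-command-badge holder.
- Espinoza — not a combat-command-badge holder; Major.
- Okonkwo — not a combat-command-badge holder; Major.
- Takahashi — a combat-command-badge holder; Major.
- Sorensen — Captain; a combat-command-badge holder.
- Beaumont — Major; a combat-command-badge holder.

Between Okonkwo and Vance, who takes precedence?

By grade: Abara, Beaumont, Espinoza, Okonkwo, Takahashi and Vance (Major); then Sorensen (Captain); then Bianchi and Ferreira (Lieutenant).
Among Abara, Beaumont, Espinoza, Okonkwo, Takahashi and Vance, alphabetically by surname: Abara before Beaumont before Espinoza before Okonkwo before Takahashi before Vance.
Among Bianchi and Ferreira, alphabetically by surname: Bianchi before Ferreira.
So Okonkwo takes precedence.

Okonkwo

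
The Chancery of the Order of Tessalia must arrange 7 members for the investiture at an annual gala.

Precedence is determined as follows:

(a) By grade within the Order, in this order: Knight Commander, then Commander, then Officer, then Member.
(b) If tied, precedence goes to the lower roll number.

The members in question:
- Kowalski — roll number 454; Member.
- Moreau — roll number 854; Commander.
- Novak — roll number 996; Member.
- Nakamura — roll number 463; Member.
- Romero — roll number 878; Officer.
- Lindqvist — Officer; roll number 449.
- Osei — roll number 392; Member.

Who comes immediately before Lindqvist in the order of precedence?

By grade within the Order: Moreau (Commander); then Lindqvist and Romero (Officer); then Osei, Kowalski, Nakamura and Novak (Member).
Among Lindqvist and Romero, by roll number (lower first): Lindqvist (449) before Romero (878).
Among Osei, Kowalski, Nakamura and Novak, by roll number (lower first): Osei (392) before Kowalski (454) before Nakamura (463) before Novak (996).
Order: Moreau, Lindqvist, Romero, Osei, Kowalski, Nakamura, Novak.

Moreau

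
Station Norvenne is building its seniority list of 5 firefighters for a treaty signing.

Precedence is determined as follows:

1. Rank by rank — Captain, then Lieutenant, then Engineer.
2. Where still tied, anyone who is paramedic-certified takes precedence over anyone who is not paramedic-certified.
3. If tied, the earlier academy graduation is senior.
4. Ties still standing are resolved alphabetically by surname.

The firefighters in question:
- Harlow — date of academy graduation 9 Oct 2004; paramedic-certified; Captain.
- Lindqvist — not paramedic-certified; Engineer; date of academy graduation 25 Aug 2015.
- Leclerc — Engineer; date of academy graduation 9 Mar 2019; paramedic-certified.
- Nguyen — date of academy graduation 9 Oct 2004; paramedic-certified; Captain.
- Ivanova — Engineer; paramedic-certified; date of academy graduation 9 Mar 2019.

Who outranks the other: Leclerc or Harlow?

By rank: Harlow and Nguyen (Captain); then Ivanova, Leclerc and Lindqvist (Engineer).
Harlow and Nguyen are each paramedic-certified, so the next rule applies.
Harlow and Nguyen both have date of academy graduation 9 Oct 2004, so the next rule applies.
Among Harlow and Nguyen, alphabetically by surname: Harlow before Nguyen.
Among Ivanova, Leclerc and Lindqvist, paramedic-certified before not paramedic-certified: Ivanova and Leclerc (paramedic-certified) before Lindqvist (not paramedic-certified).
Ivanova and Leclerc both have date of academy graduation 9 Mar 2019, so the next rule applies.
Among Ivanova and Leclerc, alphabetically by surname: Ivanova before Leclerc.
So Harlow takes precedence.

Harlow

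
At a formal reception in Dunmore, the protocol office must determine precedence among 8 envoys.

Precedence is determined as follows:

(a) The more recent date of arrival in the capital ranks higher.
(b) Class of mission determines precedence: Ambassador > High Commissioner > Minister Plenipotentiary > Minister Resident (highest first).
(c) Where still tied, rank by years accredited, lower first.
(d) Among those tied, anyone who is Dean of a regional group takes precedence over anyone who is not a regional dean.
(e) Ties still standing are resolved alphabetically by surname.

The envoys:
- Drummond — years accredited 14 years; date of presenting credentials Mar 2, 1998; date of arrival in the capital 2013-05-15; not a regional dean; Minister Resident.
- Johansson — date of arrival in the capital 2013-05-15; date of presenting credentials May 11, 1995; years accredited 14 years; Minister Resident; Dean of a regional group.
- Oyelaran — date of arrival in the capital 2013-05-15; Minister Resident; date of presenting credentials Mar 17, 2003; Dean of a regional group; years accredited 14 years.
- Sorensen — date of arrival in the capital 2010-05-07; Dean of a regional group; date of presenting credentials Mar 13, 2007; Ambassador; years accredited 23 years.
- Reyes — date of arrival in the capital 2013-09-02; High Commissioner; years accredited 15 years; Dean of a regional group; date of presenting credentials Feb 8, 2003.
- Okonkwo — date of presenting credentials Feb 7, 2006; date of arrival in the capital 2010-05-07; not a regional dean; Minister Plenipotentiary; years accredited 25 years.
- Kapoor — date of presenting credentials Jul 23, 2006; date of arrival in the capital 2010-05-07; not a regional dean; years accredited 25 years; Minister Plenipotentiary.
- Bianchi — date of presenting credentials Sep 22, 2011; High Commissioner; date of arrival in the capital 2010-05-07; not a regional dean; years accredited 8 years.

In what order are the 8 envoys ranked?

By date of arrival in the capital (later first): Reyes (2013-09-02); then Johansson, Oyelaran and Drummond (each 2013-05-15); then Sorensen, Bianchi, Kapoor and Okonkwo (each 2010-05-07).
Johansson, Oyelaran and Drummond are each Minister Resident, so the next rule applies.
Johansson, Oyelaran and Drummond all have years accredited 14 years, so the next rule applies.
Among Johansson, Oyelaran and Drummond, Dean of a regional group before not a regional dean: Johansson and Oyelaran (Dean of a regional group) before Drummond (not a regional dean).
Among Johansson and Oyelaran, alphabetically by surname: Johansson before Oyelaran.
Among Sorensen, Bianchi, Kapoor and Okonkwo, by class of mission: Sorensen (Ambassador) before Bianchi (High Commissioner) before Kapoor and Okonkwo (Minister Plenipotentiary).
Kapoor and Okonkwo both have years accredited 25 years, so the next rule applies.
Kapoor and Okonkwo are each not a regional dean, so the next rule applies.
Among Kapoor and Okonkwo, alphabetically by surname: Kapoor before Okonkwo.
Full order: Reyes, Johansson, Oyelaran, Drummond, Sorensen, Bianchi, Kapoor, Okonkwo.

Reyes, Johansson, Oyelaran, Drummond, Sorensen, Bianchi, Kapoor, Okonkwo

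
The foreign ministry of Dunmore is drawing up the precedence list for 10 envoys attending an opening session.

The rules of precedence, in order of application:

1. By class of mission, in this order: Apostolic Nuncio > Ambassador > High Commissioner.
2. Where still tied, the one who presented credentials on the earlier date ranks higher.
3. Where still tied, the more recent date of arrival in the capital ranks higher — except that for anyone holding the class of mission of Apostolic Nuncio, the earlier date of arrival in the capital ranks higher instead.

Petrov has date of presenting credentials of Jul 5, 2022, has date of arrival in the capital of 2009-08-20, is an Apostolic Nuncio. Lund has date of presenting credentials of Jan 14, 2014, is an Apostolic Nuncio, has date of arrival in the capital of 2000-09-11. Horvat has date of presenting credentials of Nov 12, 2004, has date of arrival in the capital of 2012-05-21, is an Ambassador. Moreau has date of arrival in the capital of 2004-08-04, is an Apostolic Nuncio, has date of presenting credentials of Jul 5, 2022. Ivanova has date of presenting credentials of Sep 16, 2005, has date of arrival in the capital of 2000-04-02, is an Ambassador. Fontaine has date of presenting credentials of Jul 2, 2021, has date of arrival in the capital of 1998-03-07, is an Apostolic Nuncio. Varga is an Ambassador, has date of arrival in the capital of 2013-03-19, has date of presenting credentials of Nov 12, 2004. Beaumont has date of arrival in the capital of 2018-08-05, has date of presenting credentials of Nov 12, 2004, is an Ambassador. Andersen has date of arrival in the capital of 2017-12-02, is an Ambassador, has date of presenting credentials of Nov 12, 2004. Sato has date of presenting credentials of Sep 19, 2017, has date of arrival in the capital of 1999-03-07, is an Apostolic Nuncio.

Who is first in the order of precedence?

By class of mission: Lund, Sato, Fontaine, Moreau and Petrov (Apostolic Nuncio); then Beaumont, Andersen, Varga, Horvat and Ivanova (Ambassador).
Among Lund, Sato, Fontaine, Moreau and Petrov, by date of presenting credentials (earlier first): Lund (Jan 14, 2014) before Sato (Sep 19, 2017) before Fontaine (Jul 2, 2021) before Moreau and Petrov (Jul 5, 2022).
Among Moreau and Petrov, by date of arrival in the capital (earlier first) (reversed rule for this group): Moreau (2004-08-04) before Petrov (2009-08-20).
Among Beaumont, Andersen, Varga, Horvat and Ivanova, by date of presenting credentials (earlier first): Beaumont, Andersen, Varga and Horvat (Nov 12, 2004) before Ivanova (Sep 16, 2005).
Among Beaumont, Andersen, Varga and Horvat, by date of arrival in the capital (later first): Beaumont (2018-08-05) before Andersen (2017-12-02) before Varga (2013-03-19) before Horvat (2012-05-21).
Order: Lund, Sato, Fontaine, Moreau, Petrov, Beaumont, Andersen, Varga, Horvat, Ivanova.

Lund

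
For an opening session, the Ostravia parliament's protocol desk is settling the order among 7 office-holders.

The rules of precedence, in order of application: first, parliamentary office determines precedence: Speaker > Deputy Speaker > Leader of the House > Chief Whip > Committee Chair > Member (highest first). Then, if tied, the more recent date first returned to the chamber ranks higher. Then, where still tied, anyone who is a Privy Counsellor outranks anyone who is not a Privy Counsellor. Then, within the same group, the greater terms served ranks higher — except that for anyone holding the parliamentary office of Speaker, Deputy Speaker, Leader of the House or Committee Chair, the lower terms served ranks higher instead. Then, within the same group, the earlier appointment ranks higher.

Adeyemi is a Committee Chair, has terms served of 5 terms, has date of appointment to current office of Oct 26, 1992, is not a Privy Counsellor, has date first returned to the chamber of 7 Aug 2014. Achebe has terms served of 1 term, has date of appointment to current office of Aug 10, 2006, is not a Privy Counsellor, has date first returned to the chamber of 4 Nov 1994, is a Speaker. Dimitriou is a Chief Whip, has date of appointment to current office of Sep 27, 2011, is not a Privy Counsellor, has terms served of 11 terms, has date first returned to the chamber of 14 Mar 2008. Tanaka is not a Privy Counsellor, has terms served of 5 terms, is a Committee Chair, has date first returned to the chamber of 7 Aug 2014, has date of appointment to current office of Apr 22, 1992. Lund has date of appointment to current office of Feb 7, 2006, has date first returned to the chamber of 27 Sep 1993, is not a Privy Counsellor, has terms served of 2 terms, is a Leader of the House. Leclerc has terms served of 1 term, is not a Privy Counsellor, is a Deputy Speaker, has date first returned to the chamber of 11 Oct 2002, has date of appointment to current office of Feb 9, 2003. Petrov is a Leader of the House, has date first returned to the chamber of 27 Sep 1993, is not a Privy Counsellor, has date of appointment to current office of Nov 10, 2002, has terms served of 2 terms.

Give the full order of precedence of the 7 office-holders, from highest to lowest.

Achebe, Leclerc, Petrov, Lund, Dimitriou, Tanaka, Adeyemi

By parliamentary office: Achebe (Speaker); then Leclerc (Deputy Speaker); then Petrov and Lund (Leader of the House); then Dimitriou (Chief Whip); then Tanaka and Adeyemi (Committee Chair).
Petrov and Lund both have date first returned to the chamber 27 Sep 1993, so the next rule applies.
Petrov and Lund are each not a Privy Counsellor, so the next rule applies.
Petrov and Lund both have terms served 2 terms, so the next rule applies.
Among Petrov and Lund, by date of appointment to current office (earlier first): Petrov (Nov 10, 2002) before Lund (Feb 7, 2006).
Tanaka and Adeyemi both have date first returned to the chamber 7 Aug 2014, so the next rule applies.
Tanaka and Adeyemi are each not a Privy Counsellor, so the next rule applies.
Tanaka and Adeyemi both have terms served 5 terms, so the next rule applies.
Among Tanaka and Adeyemi, by date of appointment to current office (earlier first): Tanaka (Apr 22, 1992) before Adeyemi (Oct 26, 1992).
Full order: Achebe, Leclerc, Petrov, Lund, Dimitriou, Tanaka, Adeyemi.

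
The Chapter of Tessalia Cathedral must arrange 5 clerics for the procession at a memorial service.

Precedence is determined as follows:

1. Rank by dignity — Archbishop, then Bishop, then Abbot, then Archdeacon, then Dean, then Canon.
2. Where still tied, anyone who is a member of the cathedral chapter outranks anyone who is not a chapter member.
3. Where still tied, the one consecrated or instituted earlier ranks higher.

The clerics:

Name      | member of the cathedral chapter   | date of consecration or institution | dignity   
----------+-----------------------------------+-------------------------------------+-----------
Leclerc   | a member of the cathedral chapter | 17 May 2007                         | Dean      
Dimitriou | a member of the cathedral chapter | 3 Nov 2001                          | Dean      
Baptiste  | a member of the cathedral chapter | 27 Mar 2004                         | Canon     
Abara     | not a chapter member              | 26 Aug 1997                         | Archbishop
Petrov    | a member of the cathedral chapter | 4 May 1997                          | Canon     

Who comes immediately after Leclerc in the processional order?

By dignity: Abara (Archbishop); then Dimitriou and Leclerc (Dean); then Petrov and Baptiste (Canon).
Dimitriou and Leclerc are each a member of the cathedral chapter, so the next rule applies.
Among Dimitriou and Leclerc, by date of consecration or institution (earlier first): Dimitriou (3 Nov 2001) before Leclerc (17 May 2007).
Petrov and Baptiste are each a member of the cathedral chapter, so the next rule applies.
Among Petrov and Baptiste, by date of consecration or institution (earlier first): Petrov (4 May 1997) before Baptiste (27 Mar 2004).
Order: Abara, Dimitriou, Leclerc, Petrov, Baptiste.

Petrov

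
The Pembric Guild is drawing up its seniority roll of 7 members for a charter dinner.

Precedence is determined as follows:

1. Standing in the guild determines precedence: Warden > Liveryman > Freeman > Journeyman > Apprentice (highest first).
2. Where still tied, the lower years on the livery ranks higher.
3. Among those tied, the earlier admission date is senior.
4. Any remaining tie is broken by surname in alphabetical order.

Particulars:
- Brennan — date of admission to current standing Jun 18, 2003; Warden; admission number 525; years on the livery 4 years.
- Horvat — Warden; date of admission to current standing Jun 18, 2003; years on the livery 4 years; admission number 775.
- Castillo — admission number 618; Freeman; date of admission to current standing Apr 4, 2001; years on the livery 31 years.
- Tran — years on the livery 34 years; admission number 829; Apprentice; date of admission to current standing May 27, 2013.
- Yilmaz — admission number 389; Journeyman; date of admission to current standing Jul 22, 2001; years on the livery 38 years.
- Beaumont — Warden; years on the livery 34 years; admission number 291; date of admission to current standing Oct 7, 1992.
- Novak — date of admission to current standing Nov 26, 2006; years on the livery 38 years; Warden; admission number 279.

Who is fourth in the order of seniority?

Novak

By standing in the guild: Brennan, Horvat, Beaumont and Novak (Warden); then Castillo (Freeman); then Yilmaz (Journeyman); then Tran (Apprentice).
Among Brennan, Horvat, Beaumont and Novak, by years on the livery (lower first): Brennan and Horvat (4 years) before Beaumont (34 years) before Novak (38 years).
Brennan and Horvat both have date of admission to current standing Jun 18, 2003, so the next rule applies.
Among Brennan and Horvat, alphabetically by surname: Brennan before Horvat.
Order: Brennan, Horvat, Beaumont, Novak, Castillo, Yilmaz, Tran.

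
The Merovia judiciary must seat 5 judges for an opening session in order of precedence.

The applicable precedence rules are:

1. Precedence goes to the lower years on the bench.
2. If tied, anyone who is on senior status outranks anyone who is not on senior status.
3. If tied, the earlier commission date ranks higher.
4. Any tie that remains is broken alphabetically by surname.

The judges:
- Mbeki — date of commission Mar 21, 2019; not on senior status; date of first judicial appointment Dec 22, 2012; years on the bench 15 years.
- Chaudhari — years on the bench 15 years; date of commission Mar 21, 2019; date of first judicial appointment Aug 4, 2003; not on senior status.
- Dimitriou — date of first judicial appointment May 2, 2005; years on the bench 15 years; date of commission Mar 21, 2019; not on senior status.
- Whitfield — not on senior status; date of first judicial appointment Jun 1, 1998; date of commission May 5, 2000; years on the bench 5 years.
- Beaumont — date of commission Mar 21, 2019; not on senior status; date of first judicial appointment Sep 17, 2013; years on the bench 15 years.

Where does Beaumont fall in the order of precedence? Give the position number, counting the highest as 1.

2

By years on the bench (lower first): Whitfield (5 years); then Beaumont, Chaudhari, Dimitriou and Mbeki (each 15 years).
Beaumont, Chaudhari, Dimitriou and Mbeki are each not on senior status, so the next rule applies.
Beaumont, Chaudhari, Dimitriou and Mbeki all have date of commission Mar 21, 2019, so the next rule applies.
Among Beaumont, Chaudhari, Dimitriou and Mbeki, alphabetically by surname: Beaumont before Chaudhari before Dimitriou before Mbeki.
Order: Whitfield, Beaumont, Chaudhari, Dimitriou, Mbeki. So position 2.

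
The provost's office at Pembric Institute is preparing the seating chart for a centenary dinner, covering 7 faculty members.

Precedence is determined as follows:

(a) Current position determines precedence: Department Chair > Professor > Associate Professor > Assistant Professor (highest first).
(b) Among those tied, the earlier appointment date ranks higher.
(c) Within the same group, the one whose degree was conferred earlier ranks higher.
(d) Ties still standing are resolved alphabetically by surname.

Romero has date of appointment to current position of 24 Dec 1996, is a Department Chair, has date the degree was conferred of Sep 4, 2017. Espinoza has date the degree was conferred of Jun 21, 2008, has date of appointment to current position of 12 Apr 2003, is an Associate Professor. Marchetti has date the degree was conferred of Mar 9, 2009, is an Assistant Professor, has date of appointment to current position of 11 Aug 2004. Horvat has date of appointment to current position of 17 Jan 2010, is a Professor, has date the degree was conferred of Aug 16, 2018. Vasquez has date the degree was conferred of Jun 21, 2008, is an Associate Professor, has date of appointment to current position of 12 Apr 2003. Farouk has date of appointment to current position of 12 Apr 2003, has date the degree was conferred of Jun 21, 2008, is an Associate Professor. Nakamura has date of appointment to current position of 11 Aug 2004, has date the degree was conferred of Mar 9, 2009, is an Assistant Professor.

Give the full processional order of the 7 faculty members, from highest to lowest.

Romero, Horvat, Espinoza, Farouk, Vasquez, Marchetti, Nakamura

By current position: Romero (Department Chair); then Horvat (Professor); then Espinoza, Farouk and Vasquez (Associate Professor); then Marchetti and Nakamura (Assistant Professor).
Espinoza, Farouk and Vasquez all have date of appointment to current position 12 Apr 2003, so the next rule applies.
Espinoza, Farouk and Vasquez all have date the degree was conferred Jun 21, 2008, so the next rule applies.
Among Espinoza, Farouk and Vasquez, alphabetically by surname: Espinoza before Farouk before Vasquez.
Marchetti and Nakamura both have date of appointment to current position 11 Aug 2004, so the next rule applies.
Marchetti and Nakamura both have date the degree was conferred Mar 9, 2009, so the next rule applies.
Among Marchetti and Nakamura, alphabetically by surname: Marchetti before Nakamura.
Full order: Romero, Horvat, Espinoza, Farouk, Vasquez, Marchetti, Nakamura.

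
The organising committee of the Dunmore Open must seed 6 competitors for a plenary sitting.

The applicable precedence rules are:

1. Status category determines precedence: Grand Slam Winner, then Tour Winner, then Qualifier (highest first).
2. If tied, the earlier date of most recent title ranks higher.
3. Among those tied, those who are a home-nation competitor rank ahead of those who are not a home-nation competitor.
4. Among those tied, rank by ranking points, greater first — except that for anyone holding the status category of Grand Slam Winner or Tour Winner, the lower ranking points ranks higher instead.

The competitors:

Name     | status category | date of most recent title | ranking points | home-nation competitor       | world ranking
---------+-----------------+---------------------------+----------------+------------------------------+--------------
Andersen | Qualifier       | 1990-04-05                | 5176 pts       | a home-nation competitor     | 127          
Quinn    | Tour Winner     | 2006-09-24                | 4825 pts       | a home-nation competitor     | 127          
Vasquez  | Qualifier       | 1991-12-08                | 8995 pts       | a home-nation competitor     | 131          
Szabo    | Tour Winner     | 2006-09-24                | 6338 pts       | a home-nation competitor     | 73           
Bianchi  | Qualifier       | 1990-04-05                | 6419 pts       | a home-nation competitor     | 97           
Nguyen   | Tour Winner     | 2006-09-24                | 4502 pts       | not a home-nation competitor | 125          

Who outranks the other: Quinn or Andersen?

Quinn

By status category: Quinn, Szabo and Nguyen (Tour Winner); then Bianchi, Andersen and Vasquez (Qualifier).
Quinn, Szabo and Nguyen all have date of most recent title 2006-09-24, so the next rule applies.
Among Quinn, Szabo and Nguyen, a home-nation competitor before not a home-nation competitor: Quinn and Szabo (a home-nation competitor) before Nguyen (not a home-nation competitor).
Among Quinn and Szabo, by ranking points (lower first) (reversed rule for this group): Quinn (4825 pts) before Szabo (6338 pts).
Among Bianchi, Andersen and Vasquez, by date of most recent title (earlier first): Bianchi and Andersen (1990-04-05) before Vasquez (1991-12-08).
Bianchi and Andersen are each a home-nation competitor, so the next rule applies.
Among Bianchi and Andersen, by ranking points (higher first): Bianchi (6419 pts) before Andersen (5176 pts).
So Quinn takes precedence.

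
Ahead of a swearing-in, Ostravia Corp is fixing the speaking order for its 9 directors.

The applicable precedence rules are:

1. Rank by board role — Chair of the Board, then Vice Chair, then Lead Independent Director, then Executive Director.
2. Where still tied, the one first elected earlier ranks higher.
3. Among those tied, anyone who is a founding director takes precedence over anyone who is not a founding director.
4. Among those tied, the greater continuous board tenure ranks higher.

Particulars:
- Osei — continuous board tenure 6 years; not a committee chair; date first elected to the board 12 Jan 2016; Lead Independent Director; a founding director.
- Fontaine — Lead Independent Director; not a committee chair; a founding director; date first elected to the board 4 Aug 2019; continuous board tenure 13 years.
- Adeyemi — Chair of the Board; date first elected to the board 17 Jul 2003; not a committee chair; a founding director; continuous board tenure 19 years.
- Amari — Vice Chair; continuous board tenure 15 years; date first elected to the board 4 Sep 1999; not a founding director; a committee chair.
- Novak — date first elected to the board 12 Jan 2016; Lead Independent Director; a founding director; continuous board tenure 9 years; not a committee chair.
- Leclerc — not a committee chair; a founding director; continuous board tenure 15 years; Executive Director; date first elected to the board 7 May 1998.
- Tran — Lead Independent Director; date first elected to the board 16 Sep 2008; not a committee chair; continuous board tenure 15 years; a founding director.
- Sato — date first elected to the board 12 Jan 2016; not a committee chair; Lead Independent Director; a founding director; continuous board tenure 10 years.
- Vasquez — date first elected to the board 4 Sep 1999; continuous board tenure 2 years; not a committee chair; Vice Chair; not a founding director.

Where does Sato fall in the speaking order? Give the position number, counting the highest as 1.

By board role: Adeyemi (Chair of the Board); then Amari and Vasquez (Vice Chair); then Tran, Sato, Novak, Osei and Fontaine (Lead Independent Director); then Leclerc (Executive Director).
Amari and Vasquez both have date first elected to the board 4 Sep 1999, so the next rule applies.
Amari and Vasquez are each not a founding director, so the next rule applies.
Among Amari and Vasquez, by continuous board tenure (higher first): Amari (15 years) before Vasquez (2 years).
Among Tran, Sato, Novak, Osei and Fontaine, by date first elected to the board (earlier first): Tran (16 Sep 2008) before Sato, Novak and Osei (12 Jan 2016) before Fontaine (4 Aug 2019).
Sato, Novak and Osei are each a founding director, so the next rule applies.
Among Sato, Novak and Osei, by continuous board tenure (higher first): Sato (10 years) before Novak (9 years) before Osei (6 years).
Order: Adeyemi, Amari, Vasquez, Tran, Sato, Novak, Osei, Fontaine, Leclerc. So position 5.

5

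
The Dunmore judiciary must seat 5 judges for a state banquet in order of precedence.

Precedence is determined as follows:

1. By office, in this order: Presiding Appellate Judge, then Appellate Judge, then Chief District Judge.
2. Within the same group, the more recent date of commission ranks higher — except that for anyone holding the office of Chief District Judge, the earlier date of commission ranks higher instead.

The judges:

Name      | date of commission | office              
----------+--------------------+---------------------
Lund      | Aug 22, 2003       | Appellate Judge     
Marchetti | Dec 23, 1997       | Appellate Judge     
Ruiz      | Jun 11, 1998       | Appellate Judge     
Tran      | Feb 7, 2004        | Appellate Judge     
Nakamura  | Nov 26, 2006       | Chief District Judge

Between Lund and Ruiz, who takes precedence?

Lund

By office: Tran, Lund, Ruiz and Marchetti (Appellate Judge); then Nakamura (Chief District Judge).
Among Tran, Lund, Ruiz and Marchetti, by date of commission (later first): Tran (Feb 7, 2004) before Lund (Aug 22, 2003) before Ruiz (Jun 11, 1998) before Marchetti (Dec 23, 1997).
So Lund takes precedence.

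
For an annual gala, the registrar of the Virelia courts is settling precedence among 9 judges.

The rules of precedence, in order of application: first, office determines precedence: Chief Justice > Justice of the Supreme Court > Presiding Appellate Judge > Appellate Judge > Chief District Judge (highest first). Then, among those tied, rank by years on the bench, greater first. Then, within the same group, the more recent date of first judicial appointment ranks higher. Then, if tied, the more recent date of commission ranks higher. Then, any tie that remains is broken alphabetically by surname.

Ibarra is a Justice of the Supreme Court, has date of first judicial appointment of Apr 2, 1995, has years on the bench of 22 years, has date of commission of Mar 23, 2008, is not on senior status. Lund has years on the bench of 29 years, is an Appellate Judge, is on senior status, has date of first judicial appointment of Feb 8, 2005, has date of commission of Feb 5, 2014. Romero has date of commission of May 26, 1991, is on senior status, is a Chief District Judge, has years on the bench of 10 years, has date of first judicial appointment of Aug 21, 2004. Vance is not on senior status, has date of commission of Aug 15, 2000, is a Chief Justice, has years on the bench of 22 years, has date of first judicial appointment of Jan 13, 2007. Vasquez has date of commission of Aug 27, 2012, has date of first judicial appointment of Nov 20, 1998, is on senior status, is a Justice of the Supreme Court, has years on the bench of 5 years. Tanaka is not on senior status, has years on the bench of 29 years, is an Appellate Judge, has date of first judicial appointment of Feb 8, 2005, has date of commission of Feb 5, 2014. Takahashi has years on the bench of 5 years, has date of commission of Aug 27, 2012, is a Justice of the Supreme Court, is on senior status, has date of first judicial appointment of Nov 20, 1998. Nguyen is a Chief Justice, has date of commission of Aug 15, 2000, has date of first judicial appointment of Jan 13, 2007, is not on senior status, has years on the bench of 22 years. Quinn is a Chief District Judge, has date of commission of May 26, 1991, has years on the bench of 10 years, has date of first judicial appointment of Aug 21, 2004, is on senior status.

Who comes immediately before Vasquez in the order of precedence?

Takahashi

By office: Nguyen and Vance (Chief Justice); then Ibarra, Takahashi and Vasquez (Justice of the Supreme Court); then Lund and Tanaka (Appellate Judge); then Quinn and Romero (Chief District Judge).
Nguyen and Vance both have years on the bench 22 years, so the next rule applies.
Nguyen and Vance both have date of first judicial appointment Jan 13, 2007, so the next rule applies.
Nguyen and Vance both have date of commission Aug 15, 2000, so the next rule applies.
Among Nguyen and Vance, alphabetically by surname: Nguyen before Vance.
Among Ibarra, Takahashi and Vasquez, by years on the bench (higher first): Ibarra (22 years) before Takahashi and Vasquez (5 years).
Takahashi and Vasquez both have date of first judicial appointment Nov 20, 1998, so the next rule applies.
Takahashi and Vasquez both have date of commission Aug 27, 2012, so the next rule applies.
Among Takahashi and Vasquez, alphabetically by surname: Takahashi before Vasquez.
Lund and Tanaka both have years on the bench 29 years, so the next rule applies.
Lund and Tanaka both have date of first judicial appointment Feb 8, 2005, so the next rule applies.
Lund and Tanaka both have date of commission Feb 5, 2014, so the next rule applies.
Among Lund and Tanaka, alphabetically by surname: Lund before Tanaka.
Quinn and Romero both have years on the bench 10 years, so the next rule applies.
Quinn and Romero both have date of first judicial appointment Aug 21, 2004, so the next rule applies.
Quinn and Romero both have date of commission May 26, 1991, so the next rule applies.
Among Quinn and Romero, alphabetically by surname: Quinn before Romero.
Order: Nguyen, Vance, Ibarra, Takahashi, Vasquez, Lund, Tanaka, Quinn, Romero.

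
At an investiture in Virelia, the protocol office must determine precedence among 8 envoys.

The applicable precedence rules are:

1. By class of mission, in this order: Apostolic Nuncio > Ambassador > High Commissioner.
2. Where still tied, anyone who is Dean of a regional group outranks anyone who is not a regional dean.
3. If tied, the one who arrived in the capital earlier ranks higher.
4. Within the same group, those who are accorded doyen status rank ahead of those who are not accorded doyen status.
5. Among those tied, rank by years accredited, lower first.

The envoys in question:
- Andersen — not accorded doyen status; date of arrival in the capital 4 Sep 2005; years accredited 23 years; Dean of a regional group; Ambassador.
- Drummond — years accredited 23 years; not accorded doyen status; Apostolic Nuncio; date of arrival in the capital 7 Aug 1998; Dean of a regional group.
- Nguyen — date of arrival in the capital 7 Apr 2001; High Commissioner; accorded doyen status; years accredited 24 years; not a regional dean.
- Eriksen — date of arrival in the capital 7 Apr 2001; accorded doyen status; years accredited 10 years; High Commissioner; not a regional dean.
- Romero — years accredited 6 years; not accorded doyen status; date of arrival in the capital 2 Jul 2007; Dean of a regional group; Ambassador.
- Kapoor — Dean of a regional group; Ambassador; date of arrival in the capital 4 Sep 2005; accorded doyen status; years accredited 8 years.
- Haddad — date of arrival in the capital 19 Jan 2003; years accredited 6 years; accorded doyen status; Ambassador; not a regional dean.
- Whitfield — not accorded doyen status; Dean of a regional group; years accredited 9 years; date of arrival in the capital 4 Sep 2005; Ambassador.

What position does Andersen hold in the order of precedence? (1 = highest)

4

By class of mission: Drummond (Apostolic Nuncio); then Kapoor, Whitfield, Andersen, Romero and Haddad (Ambassador); then Eriksen and Nguyen (High Commissioner).
Among Kapoor, Whitfield, Andersen, Romero and Haddad, Dean of a regional group before not a regional dean: Kapoor, Whitfield, Andersen and Romero (Dean of a regional group) before Haddad (not a regional dean).
Among Kapoor, Whitfield, Andersen and Romero, by date of arrival in the capital (earlier first): Kapoor, Whitfield and Andersen (4 Sep 2005) before Romero (2 Jul 2007).
Among Kapoor, Whitfield and Andersen, accorded doyen status before not accorded doyen status: Kapoor (accorded doyen status) before Whitfield and Andersen (not accorded doyen status).
Among Whitfield and Andersen, by years accredited (lower first): Whitfield (9 years) before Andersen (23 years).
Eriksen and Nguyen are each not a regional dean, so the next rule applies.
Eriksen and Nguyen both have date of arrival in the capital 7 Apr 2001, so the next rule applies.
Eriksen and Nguyen are each accorded doyen status, so the next rule applies.
Among Eriksen and Nguyen, by years accredited (lower first): Eriksen (10 years) before Nguyen (24 years).
Order: Drummond, Kapoor, Whitfield, Andersen, Romero, Haddad, Eriksen, Nguyen. So position 4.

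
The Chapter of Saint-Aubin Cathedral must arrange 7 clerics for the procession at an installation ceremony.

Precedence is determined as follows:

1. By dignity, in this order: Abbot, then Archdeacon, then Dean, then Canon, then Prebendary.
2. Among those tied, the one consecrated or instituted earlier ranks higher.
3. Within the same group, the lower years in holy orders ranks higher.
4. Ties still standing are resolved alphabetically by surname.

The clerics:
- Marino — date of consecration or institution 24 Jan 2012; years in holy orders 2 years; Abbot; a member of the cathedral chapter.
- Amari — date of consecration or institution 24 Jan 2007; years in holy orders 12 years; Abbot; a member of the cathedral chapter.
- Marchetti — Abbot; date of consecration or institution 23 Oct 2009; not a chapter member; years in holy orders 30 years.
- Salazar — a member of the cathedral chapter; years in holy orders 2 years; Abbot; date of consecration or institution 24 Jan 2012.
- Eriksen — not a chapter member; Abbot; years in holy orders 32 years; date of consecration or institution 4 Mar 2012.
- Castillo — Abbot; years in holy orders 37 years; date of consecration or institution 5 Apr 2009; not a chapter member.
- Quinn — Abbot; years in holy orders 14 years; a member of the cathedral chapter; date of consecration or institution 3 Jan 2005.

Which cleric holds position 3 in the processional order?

Castillo

By dignity: Quinn, Amari, Castillo, Marchetti, Marino, Salazar and Eriksen (Abbot).
Among Quinn, Amari, Castillo, Marchetti, Marino, Salazar and Eriksen, by date of consecration or institution (earlier first): Quinn (3 Jan 2005) before Amari (24 Jan 2007) before Castillo (5 Apr 2009) before Marchetti (23 Oct 2009) before Marino and Salazar (24 Jan 2012) before Eriksen (4 Mar 2012).
Marino and Salazar both have years in holy orders 2 years, so the next rule applies.
Among Marino and Salazar, alphabetically by surname: Marino before Salazar.
Order: Quinn, Amari, Castillo, Marchetti, Marino, Salazar, Eriksen.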